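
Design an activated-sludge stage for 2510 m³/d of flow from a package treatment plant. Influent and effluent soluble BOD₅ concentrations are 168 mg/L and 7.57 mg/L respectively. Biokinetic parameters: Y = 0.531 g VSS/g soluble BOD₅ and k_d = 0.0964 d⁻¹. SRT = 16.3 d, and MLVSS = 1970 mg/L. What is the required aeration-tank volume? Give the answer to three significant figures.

V ≈ 688 m³

Steady-state biomass mass balance: V·X·(1 + k_d·θ_c) = Y·Q·(S₀ − S)·θ_c, so V = 0.531 × 2510 × (168 − 7.57) × 16.3 / [1970 × (1 + 0.0964 × 16.3)] = 3.49×10^6 / 5066 = 688.0 m³.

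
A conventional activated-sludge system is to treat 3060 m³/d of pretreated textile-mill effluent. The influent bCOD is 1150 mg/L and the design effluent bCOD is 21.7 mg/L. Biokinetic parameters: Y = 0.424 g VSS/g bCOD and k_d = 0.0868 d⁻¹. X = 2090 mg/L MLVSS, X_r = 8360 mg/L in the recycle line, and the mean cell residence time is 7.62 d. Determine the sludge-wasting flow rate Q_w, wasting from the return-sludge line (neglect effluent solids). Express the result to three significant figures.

From the SRT design equation V = Y Q (S₀−S) θ_c / [X (1 + k_d θ_c)] = 0.424 × 3060 × (1150 − 21.7) × 7.62 / [2090 × (1 + 0.0868 × 7.62)] = 1.12×10^7 / 3472 = 3212 m³.
Wasting from the return line (neglecting effluent solids): Q_w = V·X / (θ_c·X_r) = 3212 × 2090 / (7.62 × 8360) = 105.4 m³/d.

Q_w ≈ 105 m³/d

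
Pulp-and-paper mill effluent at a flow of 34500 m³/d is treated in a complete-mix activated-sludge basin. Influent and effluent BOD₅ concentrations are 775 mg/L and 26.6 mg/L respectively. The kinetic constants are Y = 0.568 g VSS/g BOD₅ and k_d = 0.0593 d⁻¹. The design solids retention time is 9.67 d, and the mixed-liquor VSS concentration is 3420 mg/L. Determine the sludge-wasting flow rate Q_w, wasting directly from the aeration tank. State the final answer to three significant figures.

Q_w ≈ 2730 m³/d

Rearranging the biomass balance for a CMAS with decay, V = Y·Q·ΔS·θ_c / [X·(1+k_d θ_c)] = 0.568 × 34500 × (775 − 26.6) × 9.67 / [3420 × (1 + 0.0593 × 9.67)] = 1.42×10^8 / 5381 = 26354 m³.
For wasting at MLVSS concentration, Q_w = V/θ_c = 26354/9.67 = 2725 m³/d.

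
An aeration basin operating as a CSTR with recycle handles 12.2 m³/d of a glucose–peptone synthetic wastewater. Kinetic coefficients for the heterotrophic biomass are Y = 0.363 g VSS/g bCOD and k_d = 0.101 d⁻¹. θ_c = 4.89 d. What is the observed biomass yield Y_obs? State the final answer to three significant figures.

Correct the yield for decay: Y_obs = Y/(1 + k_d θ_c) = 0.363 / (1 + 0.101 × 4.89) = 0.363 / 1.494 = 0.2430.

Y_obs ≈ 0.243 g VSS/g bCOD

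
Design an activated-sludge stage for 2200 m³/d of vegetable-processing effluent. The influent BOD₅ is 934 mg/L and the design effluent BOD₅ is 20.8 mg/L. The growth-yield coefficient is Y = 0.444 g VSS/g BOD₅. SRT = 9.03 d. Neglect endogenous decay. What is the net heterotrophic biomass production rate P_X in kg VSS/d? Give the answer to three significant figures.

Since k_d ≈ 0, Y_obs = Y = 0.444 g VSS/g BOD₅.
Mass of BOD₅ removed per day: Q(S₀ − S) = 2200 × 913.2 g/m³ = 2009 kg/d.
P_X = Y_obs · Q(S₀ − S) = 0.4440 × 2009 = 892.0 kg VSS/d.

P_X ≈ 892 kg VSS/d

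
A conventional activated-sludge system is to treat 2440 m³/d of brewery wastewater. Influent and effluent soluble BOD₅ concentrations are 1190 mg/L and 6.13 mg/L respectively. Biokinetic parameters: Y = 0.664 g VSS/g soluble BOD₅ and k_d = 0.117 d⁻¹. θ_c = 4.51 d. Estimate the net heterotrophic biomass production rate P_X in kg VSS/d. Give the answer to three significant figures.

P_X ≈ 1260 kg VSS/d

The observed yield is Y_obs = Y/(1 + k_d·θ_c) = 0.664 / (1 + 0.117 × 4.51) = 0.664 / 1.528 = 0.4346 g VSS per g soluble BOD₅ removed.
Q·(S₀ − S) = 2440 × (1190 − 6.13) × 10⁻³ = 2889 kg/d removed.
Net biomass production P_X = Y_obs × Q·(S₀ − S) = 0.4346 × 2889 = 1256 kg VSS/d.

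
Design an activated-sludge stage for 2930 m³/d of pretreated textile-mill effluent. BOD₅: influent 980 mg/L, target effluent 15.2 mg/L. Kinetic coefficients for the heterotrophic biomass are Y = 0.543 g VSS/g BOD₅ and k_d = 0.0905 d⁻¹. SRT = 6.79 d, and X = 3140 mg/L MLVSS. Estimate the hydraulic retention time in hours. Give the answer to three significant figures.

Steady-state biomass mass balance: V·X·(1 + k_d·θ_c) = Y·Q·(S₀ − S)·θ_c, so V = 0.543 × 2930 × (980 − 15.2) × 6.79 / [3140 × (1 + 0.0905 × 6.79)] = 1.04×10^7 / 5070 = 2056 m³.
HRT = V/Q = 2056 m³ / 2930 m³·d⁻¹ = 0.7017 d × 24 = 16.84 h.

τ ≈ 16.8 h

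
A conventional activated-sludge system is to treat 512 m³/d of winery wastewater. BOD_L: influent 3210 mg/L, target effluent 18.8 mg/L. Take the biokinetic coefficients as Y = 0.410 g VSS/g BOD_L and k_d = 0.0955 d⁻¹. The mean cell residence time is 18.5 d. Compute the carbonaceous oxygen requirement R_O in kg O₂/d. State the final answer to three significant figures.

R_O ≈ 1290 kg O₂/d

Observed yield with endogenous decay: Y_obs = Y / (1 + k_d·θ_c) = 0.410 / (1 + 0.0955 × 18.5) = 0.410 / 2.767 = 0.1482 g VSS/g BOD_L.
Q·(S₀ − S) = 512 × (3210 − 18.8) × 10⁻³ = 1634 kg/d removed.
Net sludge production P_X = 0.1482 × 1634 = 242.1 kg VSS/d.
R_O = Q·(S₀ − S) − 1.42·P_X = 1634 − 1.42 × 242.1 = 1290 kg O₂/d.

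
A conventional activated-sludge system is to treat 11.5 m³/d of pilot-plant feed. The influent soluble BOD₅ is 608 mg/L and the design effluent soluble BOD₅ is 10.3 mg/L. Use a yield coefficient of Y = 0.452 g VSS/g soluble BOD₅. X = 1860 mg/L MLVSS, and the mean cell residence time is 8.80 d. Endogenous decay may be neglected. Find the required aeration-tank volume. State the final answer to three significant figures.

V ≈ 14.7 m³

With k_d = 0 the design equation reduces to V = Y Q (S₀−S) θ_c / X = 0.452 × 11.5 × (608 − 10.3) × 8.80 / 1860 = 14.70 m³.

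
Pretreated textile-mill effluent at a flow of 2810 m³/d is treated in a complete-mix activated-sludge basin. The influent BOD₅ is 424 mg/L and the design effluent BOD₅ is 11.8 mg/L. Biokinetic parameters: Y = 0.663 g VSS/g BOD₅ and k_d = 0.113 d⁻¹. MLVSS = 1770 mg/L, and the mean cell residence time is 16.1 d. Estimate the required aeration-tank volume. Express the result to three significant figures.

V ≈ 2480 m³

Steady-state biomass mass balance: V·X·(1 + k_d·θ_c) = Y·Q·(S₀ − S)·θ_c, so V = 0.663 × 2810 × (424 − 11.8) × 16.1 / [1770 × (1 + 0.113 × 16.1)] = 1.24×10^7 / 4990 = 2478 m³.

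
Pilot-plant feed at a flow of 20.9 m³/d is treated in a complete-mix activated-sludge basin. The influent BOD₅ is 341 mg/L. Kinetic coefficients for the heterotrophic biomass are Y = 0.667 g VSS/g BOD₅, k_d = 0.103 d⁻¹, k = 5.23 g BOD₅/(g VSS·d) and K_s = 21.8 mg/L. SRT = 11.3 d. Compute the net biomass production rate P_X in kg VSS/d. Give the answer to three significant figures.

P_X ≈ 2.19 kg VSS/d

From the Monod/SRT balance for a CMAS, S = K_s·(1+k_d θ_c)/[θ_c·(Y k − k_d) − 1] = 21.8 × (1 + 0.103 × 11.3) / [11.3 × (0.667 × 5.23 − 0.103) − 1] = 47.17 / 37.26 = 1.266 mg/L.
Correct the yield for decay: Y_obs = Y/(1 + k_d θ_c) = 0.667 / (1 + 0.103 × 11.3) = 0.667 / 2.164 = 0.3082.
Q·(S₀ − S) = 20.9 × (341 − 1.27) × 10⁻³ = 7.100 kg/d removed.
P_X = Y_obs · Q(S₀ − S) = 0.3082 × 7.100 = 2.189 kg VSS/d.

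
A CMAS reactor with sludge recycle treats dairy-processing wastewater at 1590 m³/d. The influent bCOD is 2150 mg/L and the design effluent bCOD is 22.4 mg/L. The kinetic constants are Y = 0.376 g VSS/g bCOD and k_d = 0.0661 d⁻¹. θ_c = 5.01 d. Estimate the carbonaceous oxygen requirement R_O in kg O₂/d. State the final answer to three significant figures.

R_O ≈ 2030 kg O₂/d

Correct the yield for decay: Y_obs = Y/(1 + k_d θ_c) = 0.376 / (1 + 0.0661 × 5.01) = 0.376 / 1.331 = 0.2825.
Mass of bCOD removed per day: Q(S₀ − S) = 1590 × 2128 g/m³ = 3383 kg/d.
Net sludge production P_X = 0.2825 × 3383 = 955.5 kg VSS/d.
Carbonaceous O₂ demand = substrate oxidised − cell-mass equivalent = 3383 − 1.42 × 955.5 = 2026 kg O₂/d.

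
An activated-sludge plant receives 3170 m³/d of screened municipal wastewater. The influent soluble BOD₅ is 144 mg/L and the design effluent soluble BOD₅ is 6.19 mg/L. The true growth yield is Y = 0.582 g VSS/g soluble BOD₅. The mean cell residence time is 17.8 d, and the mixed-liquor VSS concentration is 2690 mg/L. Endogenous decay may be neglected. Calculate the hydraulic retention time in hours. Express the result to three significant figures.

Biomass mass balance (decay neglected): V·X = Y·Q·(S₀ − S)·θ_c, so V = 0.582 × 3170 × (144 − 6.19) × 17.8 / 2690 = 1682 m³.
HRT = V/Q = 1682 m³ / 3170 m³·d⁻¹ = 0.5307 d × 24 = 12.74 h.

τ ≈ 12.7 h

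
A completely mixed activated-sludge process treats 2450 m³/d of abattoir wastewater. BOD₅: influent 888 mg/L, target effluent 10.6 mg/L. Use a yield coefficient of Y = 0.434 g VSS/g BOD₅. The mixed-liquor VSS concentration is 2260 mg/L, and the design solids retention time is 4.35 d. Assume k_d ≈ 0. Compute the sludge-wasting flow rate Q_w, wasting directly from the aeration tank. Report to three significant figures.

With k_d = 0 the design equation reduces to V = Y Q (S₀−S) θ_c / X = 0.434 × 2450 × (888 − 10.6) × 4.35 / 2260 = 1796 m³.
With mixed-liquor wasting, θ_c = V/Q_w, so Q_w = V/θ_c = 1796/4.35 = 412.8 m³/d.

Q_w ≈ 413 m³/d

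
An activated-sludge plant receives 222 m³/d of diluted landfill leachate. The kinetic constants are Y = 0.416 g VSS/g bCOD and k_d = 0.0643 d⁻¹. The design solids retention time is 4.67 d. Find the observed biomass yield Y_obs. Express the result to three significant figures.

Y_obs ≈ 0.320 g VSS/g bCOD

Correct the yield for decay: Y_obs = Y/(1 + k_d θ_c) = 0.416 / (1 + 0.0643 × 4.67) = 0.416 / 1.300 = 0.3199.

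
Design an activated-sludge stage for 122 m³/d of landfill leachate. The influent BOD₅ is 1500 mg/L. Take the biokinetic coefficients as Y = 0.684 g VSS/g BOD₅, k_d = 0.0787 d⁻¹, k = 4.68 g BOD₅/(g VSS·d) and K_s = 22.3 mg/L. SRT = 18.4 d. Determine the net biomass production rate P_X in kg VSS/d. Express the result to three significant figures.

Effluent substrate depends only on kinetics and SRT: S = K_s(1 + k_d θ_c) / [θ_c(Yk − k_d) − 1] = 22.3 × (1 + 0.0787 × 18.4) / [18.4 × (0.684 × 4.68 − 0.0787) − 1] = 54.59 / 56.45 = 0.9670 mg/L.
The observed yield is Y_obs = Y/(1 + k_d·θ_c) = 0.684 / (1 + 0.0787 × 18.4) = 0.684 / 2.448 = 0.2794 g VSS per g BOD₅ removed.
Mass of BOD₅ removed per day: Q(S₀ − S) = 122 × 1499 g/m³ = 182.9 kg/d.
P_X = Y_obs · Q(S₀ − S) = 0.2794 × 182.9 = 51.10 kg VSS/d.

P_X ≈ 51.1 kg VSS/d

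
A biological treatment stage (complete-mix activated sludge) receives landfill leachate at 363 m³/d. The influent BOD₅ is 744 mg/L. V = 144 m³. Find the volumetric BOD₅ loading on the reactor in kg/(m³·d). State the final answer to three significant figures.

L_v ≈ 1.88 kg BOD₅/(m³·d)

Volumetric loading L_v = Q·S₀ / V = 363 × 744 g/m³ / 144.0 m³ = 1876 g/(m³·d) = 1.875 kg BOD₅/(m³·d).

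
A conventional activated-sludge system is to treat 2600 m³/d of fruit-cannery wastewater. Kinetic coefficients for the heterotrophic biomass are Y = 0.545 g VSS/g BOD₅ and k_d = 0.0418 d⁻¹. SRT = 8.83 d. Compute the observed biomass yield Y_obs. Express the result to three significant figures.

Y_obs ≈ 0.398 g VSS/g BOD₅

Observed yield with endogenous decay: Y_obs = Y / (1 + k_d·θ_c) = 0.545 / (1 + 0.0418 × 8.83) = 0.545 / 1.369 = 0.3981 g VSS/g BOD₅.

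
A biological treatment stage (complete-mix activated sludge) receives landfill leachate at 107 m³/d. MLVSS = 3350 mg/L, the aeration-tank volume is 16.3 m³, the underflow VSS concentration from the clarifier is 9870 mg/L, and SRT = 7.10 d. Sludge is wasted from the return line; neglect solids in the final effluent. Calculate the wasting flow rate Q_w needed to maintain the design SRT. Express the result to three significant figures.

θ_c = V·X/(Q_w·X_r) when wasting from the recycle, so Q_w = V·X/(θ_c·X_r) = 16.30 × 3350 / (7.10 × 9870) = 0.7792 m³/d.

Q_w ≈ 0.779 m³/d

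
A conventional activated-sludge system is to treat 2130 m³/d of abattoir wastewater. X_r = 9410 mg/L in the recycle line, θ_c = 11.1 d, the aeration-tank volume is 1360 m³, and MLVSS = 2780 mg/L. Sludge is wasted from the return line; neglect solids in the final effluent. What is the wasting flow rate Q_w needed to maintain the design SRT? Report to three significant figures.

Wasting from the return line (neglecting effluent solids): Q_w = V·X / (θ_c·X_r) = 1360 × 2780 / (11.1 × 9410) = 36.20 m³/d.

Q_w ≈ 36.2 m³/d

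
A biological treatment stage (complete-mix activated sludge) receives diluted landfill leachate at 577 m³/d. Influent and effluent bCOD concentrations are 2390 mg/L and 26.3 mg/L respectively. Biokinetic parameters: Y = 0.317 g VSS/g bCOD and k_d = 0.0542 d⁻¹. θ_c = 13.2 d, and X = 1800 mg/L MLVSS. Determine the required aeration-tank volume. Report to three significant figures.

V ≈ 1850 m³

Rearranging the biomass balance for a CMAS with decay, V = Y·Q·ΔS·θ_c / [X·(1+k_d θ_c)] = 0.317 × 577 × (2390 − 26.3) × 13.2 / [1800 × (1 + 0.0542 × 13.2)] = 5.71×10^6 / 3088 = 1848 m³.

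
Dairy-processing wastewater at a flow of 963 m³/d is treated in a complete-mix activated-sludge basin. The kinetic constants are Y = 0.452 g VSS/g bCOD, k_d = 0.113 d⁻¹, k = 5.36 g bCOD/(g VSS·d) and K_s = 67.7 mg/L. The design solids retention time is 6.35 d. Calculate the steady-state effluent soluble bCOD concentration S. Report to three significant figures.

For a completely mixed reactor with recycle the Lawrence–McCarty relation gives S = K_s·(1 + k_d·θ_c) / [θ_c·(Y·k − k_d) − 1] = 67.7 × (1 + 0.113 × 6.35) / [6.35 × (0.452 × 5.36 − 0.113) − 1] = 116.3 / 13.67 = 8.508 mg/L.

S ≈ 8.51 mg/L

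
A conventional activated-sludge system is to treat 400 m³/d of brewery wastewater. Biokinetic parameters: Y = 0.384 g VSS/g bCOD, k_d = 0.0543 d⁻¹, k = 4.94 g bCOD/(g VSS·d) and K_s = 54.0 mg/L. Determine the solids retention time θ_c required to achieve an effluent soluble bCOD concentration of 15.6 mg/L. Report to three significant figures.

θ_c ≈ 2.70 d

From 1/θ_c = Y·k·S/(K_s + S) − k_d: Y·k·S/(K_s+S) = 0.384 × 4.94 × 15.6 / (54.0 + 15.6) = 0.4252 d⁻¹.
θ_c = 1/(μ − k_d) = 1/(0.4252 − 0.0543) = 1/0.3709 = 2.696 d.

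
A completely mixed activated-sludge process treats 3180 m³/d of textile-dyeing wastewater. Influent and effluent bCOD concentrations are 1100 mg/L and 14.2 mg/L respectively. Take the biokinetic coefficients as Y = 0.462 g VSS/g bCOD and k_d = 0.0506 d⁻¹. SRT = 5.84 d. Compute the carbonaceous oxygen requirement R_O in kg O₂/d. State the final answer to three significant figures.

Y_obs = Y / (1 + k_d θ_c) = 0.462 / (1 + 0.0506 × 5.84) = 0.462 / 1.296 = 0.3566.
Q·(S₀ − S) = 3180 × (1100 − 14.2) × 10⁻³ = 3453 kg/d removed.
P_X = Y_obs·Q·(S₀ − S) = 0.3566 × 3453 = 1231 kg VSS/d.
R_O = Q·(S₀ − S) − 1.42·P_X = 3453 − 1.42 × 1231 = 1704 kg O₂/d.

R_O ≈ 1700 kg O₂/d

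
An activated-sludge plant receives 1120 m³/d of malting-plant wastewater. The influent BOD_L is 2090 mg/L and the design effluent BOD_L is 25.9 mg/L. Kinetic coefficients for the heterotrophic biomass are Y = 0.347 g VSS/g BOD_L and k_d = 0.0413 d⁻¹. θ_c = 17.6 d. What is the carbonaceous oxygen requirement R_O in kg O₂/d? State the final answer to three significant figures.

R_O ≈ 1650 kg O₂/d

Correct the yield for decay: Y_obs = Y/(1 + k_d θ_c) = 0.347 / (1 + 0.0413 × 17.6) = 0.347 / 1.727 = 0.2009.
Substrate removed = Q·(S₀ − S) = 1120 m³/d × (2090 − 25.9) g/m³ = 2.31×10^6 g/d = 2312 kg/d.
P_X = Y_obs·Q·(S₀ − S) = 0.2009 × 2312 = 464.5 kg VSS/d.
R_O = Q·ΔS − 1.42 P_X = 2312 − 659.6 = 1652 kg O₂/d.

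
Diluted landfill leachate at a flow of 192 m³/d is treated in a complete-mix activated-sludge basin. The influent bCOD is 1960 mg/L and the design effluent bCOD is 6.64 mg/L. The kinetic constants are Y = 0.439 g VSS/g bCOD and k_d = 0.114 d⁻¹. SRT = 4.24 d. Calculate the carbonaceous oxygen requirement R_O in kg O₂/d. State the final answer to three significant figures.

R_O ≈ 217 kg O₂/d

Y_obs = Y / (1 + k_d θ_c) = 0.439 / (1 + 0.114 × 4.24) = 0.439 / 1.483 = 0.2959.
Mass of bCOD removed per day: Q(S₀ − S) = 192 × 1953 g/m³ = 375.0 kg/d.
Net sludge production P_X = 0.2959 × 375.0 = 111.0 kg VSS/d.
R_O = Q·ΔS − 1.42 P_X = 375.0 − 157.6 = 217.4 kg O₂/d.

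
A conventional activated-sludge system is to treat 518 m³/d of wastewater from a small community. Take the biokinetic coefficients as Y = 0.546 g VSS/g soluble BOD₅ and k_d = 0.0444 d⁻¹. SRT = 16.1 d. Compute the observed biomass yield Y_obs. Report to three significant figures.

Y_obs ≈ 0.318 g VSS/g soluble BOD₅

Correct the yield for decay: Y_obs = Y/(1 + k_d θ_c) = 0.546 / (1 + 0.0444 × 16.1) = 0.546 / 1.715 = 0.3184.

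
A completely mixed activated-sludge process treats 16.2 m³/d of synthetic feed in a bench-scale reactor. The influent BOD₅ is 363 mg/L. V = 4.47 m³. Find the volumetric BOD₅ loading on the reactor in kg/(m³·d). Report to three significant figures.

L_v ≈ 1.32 kg BOD₅/(m³·d)

L_v = Q S₀ / V = 16.2 × 363 × 10⁻³ / 4.470 = 1.316 kg/(m³·d).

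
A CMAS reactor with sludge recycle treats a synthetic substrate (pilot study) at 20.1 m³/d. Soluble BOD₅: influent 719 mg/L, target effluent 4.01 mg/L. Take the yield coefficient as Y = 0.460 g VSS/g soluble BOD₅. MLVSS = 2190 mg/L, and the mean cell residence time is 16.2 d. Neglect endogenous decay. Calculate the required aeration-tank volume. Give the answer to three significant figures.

V ≈ 48.9 m³

V·X = Y·Q·ΔS·θ_c gives V = 0.460 × 20.1 × (719 − 4.01) × 16.2 / 2190 = 48.90 m³.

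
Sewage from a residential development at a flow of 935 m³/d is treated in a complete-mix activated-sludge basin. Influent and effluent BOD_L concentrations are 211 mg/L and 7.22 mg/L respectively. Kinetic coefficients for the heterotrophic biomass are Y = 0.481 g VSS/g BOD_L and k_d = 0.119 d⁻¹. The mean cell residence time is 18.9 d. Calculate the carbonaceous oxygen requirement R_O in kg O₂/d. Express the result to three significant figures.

R_O ≈ 150 kg O₂/d

Observed yield with endogenous decay: Y_obs = Y / (1 + k_d·θ_c) = 0.481 / (1 + 0.119 × 18.9) = 0.481 / 3.249 = 0.1480 g VSS/g BOD_L.
Substrate removed = Q·(S₀ − S) = 935 m³/d × (211 − 7.22) g/m³ = 1.91×10^5 g/d = 190.5 kg/d.
P_X = Y_obs·Q·(S₀ − S) = 0.1480 × 190.5 = 28.21 kg VSS/d.
R_O = Q·ΔS − 1.42 P_X = 190.5 − 40.05 = 150.5 kg O₂/d.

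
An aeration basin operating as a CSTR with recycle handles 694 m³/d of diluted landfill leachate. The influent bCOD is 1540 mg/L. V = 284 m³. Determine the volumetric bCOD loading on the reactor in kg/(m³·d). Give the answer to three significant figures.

Volumetric loading L_v = Q·S₀ / V = 694 × 1540 g/m³ / 284.0 m³ = 3763 g/(m³·d) = 3.763 kg bCOD/(m³·d).

L_v ≈ 3.76 kg bCOD/(m³·d)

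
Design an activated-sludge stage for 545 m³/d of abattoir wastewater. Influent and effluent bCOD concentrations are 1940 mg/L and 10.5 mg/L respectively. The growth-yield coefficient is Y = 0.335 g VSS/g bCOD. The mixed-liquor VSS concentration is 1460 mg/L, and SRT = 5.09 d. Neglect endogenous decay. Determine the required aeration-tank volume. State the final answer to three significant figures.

V·X = Y·Q·ΔS·θ_c gives V = 0.335 × 545 × (1940 − 10.5) × 5.09 / 1460 = 1228 m³.

V ≈ 1230 m³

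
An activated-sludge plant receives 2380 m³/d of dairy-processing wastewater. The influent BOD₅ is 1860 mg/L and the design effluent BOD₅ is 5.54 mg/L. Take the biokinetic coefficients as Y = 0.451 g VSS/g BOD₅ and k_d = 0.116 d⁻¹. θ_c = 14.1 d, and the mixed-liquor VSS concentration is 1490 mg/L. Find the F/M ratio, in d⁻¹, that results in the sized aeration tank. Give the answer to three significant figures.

Rearranging the biomass balance for a CMAS with decay, V = Y·Q·ΔS·θ_c / [X·(1+k_d θ_c)] = 0.451 × 2380 × (1860 − 5.54) × 14.1 / [1490 × (1 + 0.116 × 14.1)] = 2.81×10^7 / 3927 = 7147 m³.
F/M = applied load / biomass = Q·S₀/(V·X) = 2380 × 1860 / (7147 × 1490) = 0.4157 d⁻¹.

F/M ≈ 0.416 d⁻¹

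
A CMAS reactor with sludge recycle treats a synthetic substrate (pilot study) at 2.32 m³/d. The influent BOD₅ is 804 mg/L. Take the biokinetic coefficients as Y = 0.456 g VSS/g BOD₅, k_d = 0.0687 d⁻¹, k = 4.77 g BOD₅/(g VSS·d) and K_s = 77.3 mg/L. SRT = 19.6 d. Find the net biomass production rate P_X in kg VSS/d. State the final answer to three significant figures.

From the Monod/SRT balance for a CMAS, S = K_s·(1+k_d θ_c)/[θ_c·(Y k − k_d) − 1] = 77.3 × (1 + 0.0687 × 19.6) / [19.6 × (0.456 × 4.77 − 0.0687) − 1] = 181.4 / 40.29 = 4.502 mg/L.
Observed yield with endogenous decay: Y_obs = Y / (1 + k_d·θ_c) = 0.456 / (1 + 0.0687 × 19.6) = 0.456 / 2.347 = 0.1943 g VSS/g BOD₅.
Q·(S₀ − S) = 2.32 × (804 − 4.50) × 10⁻³ = 1.855 kg/d removed.
P_X = Y_obs · Q(S₀ − S) = 0.1943 × 1.855 = 0.3605 kg VSS/d.

P_X ≈ 0.360 kg VSS/d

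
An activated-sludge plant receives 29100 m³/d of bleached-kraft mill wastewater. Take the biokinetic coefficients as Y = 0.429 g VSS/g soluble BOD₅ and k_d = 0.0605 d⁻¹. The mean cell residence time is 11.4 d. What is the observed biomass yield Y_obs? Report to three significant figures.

Y_obs ≈ 0.254 g VSS/g soluble BOD₅

Y_obs = Y / (1 + k_d θ_c) = 0.429 / (1 + 0.0605 × 11.4) = 0.429 / 1.690 = 0.2539.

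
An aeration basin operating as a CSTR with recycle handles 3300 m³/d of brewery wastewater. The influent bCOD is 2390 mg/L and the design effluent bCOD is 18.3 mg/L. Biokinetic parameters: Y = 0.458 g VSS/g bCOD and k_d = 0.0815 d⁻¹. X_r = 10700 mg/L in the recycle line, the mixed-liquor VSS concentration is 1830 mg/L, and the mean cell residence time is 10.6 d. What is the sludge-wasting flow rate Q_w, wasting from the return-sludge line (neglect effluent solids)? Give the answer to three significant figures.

Q_w ≈ 180 m³/d

Rearranging the biomass balance for a CMAS with decay, V = Y·Q·ΔS·θ_c / [X·(1+k_d θ_c)] = 0.458 × 3300 × (2390 − 18.3) × 10.6 / [1830 × (1 + 0.0815 × 10.6)] = 3.8×10^7 / 3411 = 11140 m³.
θ_c = V·X/(Q_w·X_r) when wasting from the recycle, so Q_w = V·X/(θ_c·X_r) = 11140 × 1830 / (10.6 × 10700) = 179.7 m³/d.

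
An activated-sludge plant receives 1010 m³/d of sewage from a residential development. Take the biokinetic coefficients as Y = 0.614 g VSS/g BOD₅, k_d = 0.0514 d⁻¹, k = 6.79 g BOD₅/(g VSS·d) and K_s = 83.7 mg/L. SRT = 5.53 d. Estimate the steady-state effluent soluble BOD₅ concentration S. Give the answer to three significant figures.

S ≈ 4.94 mg/L

From the Monod/SRT balance for a CMAS, S = K_s·(1+k_d θ_c)/[θ_c·(Y k − k_d) − 1] = 83.7 × (1 + 0.0514 × 5.53) / [5.53 × (0.614 × 6.79 − 0.0514) − 1] = 107.5 / 21.77 = 4.937 mg/L.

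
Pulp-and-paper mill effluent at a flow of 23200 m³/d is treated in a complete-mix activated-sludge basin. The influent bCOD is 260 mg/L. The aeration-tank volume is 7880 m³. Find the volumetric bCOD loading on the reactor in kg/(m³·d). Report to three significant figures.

Volumetric loading L_v = Q·S₀ / V = 23200 × 260 g/m³ / 7880 m³ = 765.5 g/(m³·d) = 0.7655 kg bCOD/(m³·d).

L_v ≈ 0.765 kg bCOD/(m³·d)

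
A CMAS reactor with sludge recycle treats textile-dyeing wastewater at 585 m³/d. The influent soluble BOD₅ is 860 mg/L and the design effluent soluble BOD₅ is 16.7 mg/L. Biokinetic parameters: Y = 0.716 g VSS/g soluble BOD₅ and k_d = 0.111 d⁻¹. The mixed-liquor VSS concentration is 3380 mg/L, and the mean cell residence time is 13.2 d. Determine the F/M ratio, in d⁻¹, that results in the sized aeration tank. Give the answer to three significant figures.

Steady-state biomass mass balance: V·X·(1 + k_d·θ_c) = Y·Q·(S₀ − S)·θ_c, so V = 0.716 × 585 × (860 − 16.7) × 13.2 / [3380 × (1 + 0.111 × 13.2)] = 4.66×10^6 / 8332 = 559.6 m³.
F/M = Q·S₀ / (V·X) = 585 × 860 / (559.6 × 3380) = 0.2660 g soluble BOD₅·(g VSS·d)⁻¹.

F/M ≈ 0.266 d⁻¹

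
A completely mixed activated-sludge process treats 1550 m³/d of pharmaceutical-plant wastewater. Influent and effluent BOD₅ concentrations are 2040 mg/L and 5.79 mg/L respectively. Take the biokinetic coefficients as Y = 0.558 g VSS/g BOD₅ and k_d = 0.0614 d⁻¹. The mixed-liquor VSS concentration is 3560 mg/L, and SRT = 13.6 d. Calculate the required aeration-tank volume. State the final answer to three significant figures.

V ≈ 3660 m³

From the SRT design equation V = Y Q (S₀−S) θ_c / [X (1 + k_d θ_c)] = 0.558 × 1550 × (2040 − 5.79) × 13.6 / [3560 × (1 + 0.0614 × 13.6)] = 2.39×10^7 / 6533 = 3663 m³.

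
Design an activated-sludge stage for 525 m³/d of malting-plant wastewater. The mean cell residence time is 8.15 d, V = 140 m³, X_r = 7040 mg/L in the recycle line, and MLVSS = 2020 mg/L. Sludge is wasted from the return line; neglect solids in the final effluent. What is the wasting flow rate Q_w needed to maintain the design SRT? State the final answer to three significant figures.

Wasting from the return line (neglecting effluent solids): Q_w = V·X / (θ_c·X_r) = 140.0 × 2020 / (8.15 × 7040) = 4.929 m³/d.

Q_w ≈ 4.93 m³/d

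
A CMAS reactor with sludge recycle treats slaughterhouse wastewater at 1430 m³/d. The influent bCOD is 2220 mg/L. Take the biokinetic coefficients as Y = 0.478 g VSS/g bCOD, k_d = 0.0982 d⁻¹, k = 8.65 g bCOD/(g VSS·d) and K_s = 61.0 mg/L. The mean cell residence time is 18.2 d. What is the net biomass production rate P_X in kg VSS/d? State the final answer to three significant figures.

From the Monod/SRT balance for a CMAS, S = K_s·(1+k_d θ_c)/[θ_c·(Y k − k_d) − 1] = 61.0 × (1 + 0.0982 × 18.2) / [18.2 × (0.478 × 8.65 − 0.0982) − 1] = 170.0 / 72.46 = 2.346 mg/L.
Y_obs = Y / (1 + k_d θ_c) = 0.478 / (1 + 0.0982 × 18.2) = 0.478 / 2.787 = 0.1715.
Mass of bCOD removed per day: Q(S₀ − S) = 1430 × 2218 g/m³ = 3171 kg/d.
Biomass produced: P_X = Y_obs·Q·ΔS = 0.1715 × 3171 ≈ 543.9 kg VSS/d.

P_X ≈ 544 kg VSS/d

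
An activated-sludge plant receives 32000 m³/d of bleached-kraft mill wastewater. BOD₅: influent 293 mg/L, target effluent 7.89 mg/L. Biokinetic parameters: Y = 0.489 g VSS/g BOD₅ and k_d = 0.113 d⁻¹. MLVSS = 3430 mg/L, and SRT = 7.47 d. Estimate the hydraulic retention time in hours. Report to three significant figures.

Rearranging the biomass balance for a CMAS with decay, V = Y·Q·ΔS·θ_c / [X·(1+k_d θ_c)] = 0.489 × 32000 × (293 − 7.89) × 7.47 / [3430 × (1 + 0.113 × 7.47)] = 3.33×10^7 / 6325 = 5269 m³.
τ = V/Q = 5269/32000 = 0.1646 d, or 3.952 h.

τ ≈ 3.95 h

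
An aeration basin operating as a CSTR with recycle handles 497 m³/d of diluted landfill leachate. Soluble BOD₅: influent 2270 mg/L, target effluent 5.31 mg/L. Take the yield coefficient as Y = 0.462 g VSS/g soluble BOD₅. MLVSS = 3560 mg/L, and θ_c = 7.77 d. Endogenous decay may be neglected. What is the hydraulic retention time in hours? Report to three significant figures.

V·X = Y·Q·ΔS·θ_c gives V = 0.462 × 497 × (2270 − 5.31) × 7.77 / 3560 = 1135 m³.
HRT = V/Q = 1135 m³ / 497 m³·d⁻¹ = 2.284 d × 24 = 54.81 h.

τ ≈ 54.8 h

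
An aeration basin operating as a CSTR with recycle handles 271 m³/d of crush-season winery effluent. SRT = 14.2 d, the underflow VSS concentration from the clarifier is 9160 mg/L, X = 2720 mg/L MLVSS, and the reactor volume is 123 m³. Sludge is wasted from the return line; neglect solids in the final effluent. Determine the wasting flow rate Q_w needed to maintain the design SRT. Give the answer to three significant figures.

Q_w ≈ 2.57 m³/d

Wasting from the return line (neglecting effluent solids): Q_w = V·X / (θ_c·X_r) = 123.0 × 2720 / (14.2 × 9160) = 2.572 m³/d.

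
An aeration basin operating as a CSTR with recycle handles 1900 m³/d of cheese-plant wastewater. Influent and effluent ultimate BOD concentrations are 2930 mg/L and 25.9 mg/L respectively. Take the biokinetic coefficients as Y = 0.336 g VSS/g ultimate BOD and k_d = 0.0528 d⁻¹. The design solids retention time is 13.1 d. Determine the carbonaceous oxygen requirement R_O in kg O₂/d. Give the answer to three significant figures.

R_O ≈ 3960 kg O₂/d

Y_obs = Y / (1 + k_d θ_c) = 0.336 / (1 + 0.0528 × 13.1) = 0.336 / 1.692 = 0.1986.
ΔS = 2930 − 25.9 = 2904 mg/L, so the substrate removal rate is 1900 × 2904/1000 = 5518 kg ultimate BOD/d.
P_X = Y_obs·Q·(S₀ − S) = 0.1986 × 5518 = 1096 kg VSS/d.
R_O = Q·(S₀ − S) − 1.42·P_X = 5518 − 1.42 × 1096 = 3962 kg O₂/d.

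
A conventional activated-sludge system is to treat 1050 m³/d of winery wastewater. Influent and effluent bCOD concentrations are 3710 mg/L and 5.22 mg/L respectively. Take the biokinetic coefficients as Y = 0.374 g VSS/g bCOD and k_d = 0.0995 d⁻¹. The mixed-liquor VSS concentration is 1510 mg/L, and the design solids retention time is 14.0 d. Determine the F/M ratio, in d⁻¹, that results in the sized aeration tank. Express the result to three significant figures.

From the SRT design equation V = Y Q (S₀−S) θ_c / [X (1 + k_d θ_c)] = 0.374 × 1050 × (3710 − 5.22) × 14.0 / [1510 × (1 + 0.0995 × 14.0)] = 2.04×10^7 / 3613 = 5637 m³.
F/M = Q·S₀ / (V·X) = 1050 × 3710 / (5637 × 1510) = 0.4577 g bCOD·(g VSS·d)⁻¹.

F/M ≈ 0.458 d⁻¹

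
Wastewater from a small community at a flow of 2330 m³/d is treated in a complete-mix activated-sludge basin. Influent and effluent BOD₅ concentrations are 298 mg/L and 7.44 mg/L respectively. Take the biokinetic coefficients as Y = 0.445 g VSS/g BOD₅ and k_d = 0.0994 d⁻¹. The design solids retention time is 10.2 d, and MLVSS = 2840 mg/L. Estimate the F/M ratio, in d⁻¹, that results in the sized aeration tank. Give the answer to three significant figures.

F/M ≈ 0.455 d⁻¹

From the SRT design equation V = Y Q (S₀−S) θ_c / [X (1 + k_d θ_c)] = 0.445 × 2330 × (298 − 7.44) × 10.2 / [2840 × (1 + 0.0994 × 10.2)] = 3.07×10^6 / 5719 = 537.3 m³.
F/M = applied load / biomass = Q·S₀/(V·X) = 2330 × 298 / (537.3 × 2840) = 0.4550 d⁻¹.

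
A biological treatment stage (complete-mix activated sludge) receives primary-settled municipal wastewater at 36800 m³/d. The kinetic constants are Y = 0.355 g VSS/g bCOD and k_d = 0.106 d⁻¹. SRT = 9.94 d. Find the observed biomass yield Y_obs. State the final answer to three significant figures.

Correct the yield for decay: Y_obs = Y/(1 + k_d θ_c) = 0.355 / (1 + 0.106 × 9.94) = 0.355 / 2.054 = 0.1729.

Y_obs ≈ 0.173 g VSS/g bCOD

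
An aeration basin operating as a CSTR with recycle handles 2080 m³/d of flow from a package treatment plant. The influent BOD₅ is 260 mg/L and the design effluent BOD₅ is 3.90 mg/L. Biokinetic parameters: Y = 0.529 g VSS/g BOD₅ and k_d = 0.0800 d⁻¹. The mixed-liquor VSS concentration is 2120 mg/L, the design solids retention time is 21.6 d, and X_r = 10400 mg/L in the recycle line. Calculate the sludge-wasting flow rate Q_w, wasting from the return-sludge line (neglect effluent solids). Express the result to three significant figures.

Steady-state biomass mass balance: V·X·(1 + k_d·θ_c) = Y·Q·(S₀ − S)·θ_c, so V = 0.529 × 2080 × (260 − 3.90) × 21.6 / [2120 × (1 + 0.0800 × 21.6)] = 6.09×10^6 / 5783 = 1052 m³.
Wasting from the return line (neglecting effluent solids): Q_w = V·X / (θ_c·X_r) = 1052 × 2120 / (21.6 × 10400) = 9.932 m³/d.

Q_w ≈ 9.93 m³/d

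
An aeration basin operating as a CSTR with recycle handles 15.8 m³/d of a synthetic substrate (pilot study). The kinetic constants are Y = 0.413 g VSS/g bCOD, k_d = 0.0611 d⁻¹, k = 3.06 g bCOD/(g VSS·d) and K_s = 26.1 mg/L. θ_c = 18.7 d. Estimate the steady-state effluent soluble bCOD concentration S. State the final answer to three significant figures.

S ≈ 2.60 mg/L

From the Monod/SRT balance for a CMAS, S = K_s·(1+k_d θ_c)/[θ_c·(Y k − k_d) − 1] = 26.1 × (1 + 0.0611 × 18.7) / [18.7 × (0.413 × 3.06 − 0.0611) − 1] = 55.92 / 21.49 = 2.602 mg/L.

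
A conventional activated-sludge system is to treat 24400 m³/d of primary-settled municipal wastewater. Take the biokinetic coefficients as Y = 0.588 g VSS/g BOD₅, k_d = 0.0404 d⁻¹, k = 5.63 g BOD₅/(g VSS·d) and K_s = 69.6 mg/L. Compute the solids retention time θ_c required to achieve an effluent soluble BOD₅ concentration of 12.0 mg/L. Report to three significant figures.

At the target effluent, Y k S/(K_s+S) = 0.588×5.63×12.0/81.60 = 0.4868 d⁻¹.
1/θ_c = 0.4868 − 0.0404 = 0.4464 d⁻¹, so θ_c = 2.240 d.

θ_c ≈ 2.24 d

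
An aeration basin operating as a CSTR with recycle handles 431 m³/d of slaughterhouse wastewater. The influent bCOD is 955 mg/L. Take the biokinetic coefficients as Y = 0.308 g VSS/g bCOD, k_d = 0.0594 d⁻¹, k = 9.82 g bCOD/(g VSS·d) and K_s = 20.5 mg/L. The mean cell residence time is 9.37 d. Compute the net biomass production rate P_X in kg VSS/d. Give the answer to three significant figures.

P_X ≈ 81.3 kg VSS/d

From the Monod/SRT balance for a CMAS, S = K_s·(1+k_d θ_c)/[θ_c·(Y k − k_d) − 1] = 20.5 × (1 + 0.0594 × 9.37) / [9.37 × (0.308 × 9.82 − 0.0594) − 1] = 31.91 / 26.78 = 1.191 mg/L.
Y_obs = Y / (1 + k_d θ_c) = 0.308 / (1 + 0.0594 × 9.37) = 0.308 / 1.557 = 0.1979.
Mass of bCOD removed per day: Q(S₀ − S) = 431 × 953.8 g/m³ = 411.1 kg/d.
So the net sludge growth is P_X = 0.1979 × 411.1 = 81.34 kg VSS/d.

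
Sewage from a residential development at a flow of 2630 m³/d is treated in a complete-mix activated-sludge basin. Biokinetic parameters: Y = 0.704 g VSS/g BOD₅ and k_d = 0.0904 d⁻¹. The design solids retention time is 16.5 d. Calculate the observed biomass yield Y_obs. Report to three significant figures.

Y_obs = Y / (1 + k_d θ_c) = 0.704 / (1 + 0.0904 × 16.5) = 0.704 / 2.492 = 0.2825.

Y_obs ≈ 0.283 g VSS/g BOD₅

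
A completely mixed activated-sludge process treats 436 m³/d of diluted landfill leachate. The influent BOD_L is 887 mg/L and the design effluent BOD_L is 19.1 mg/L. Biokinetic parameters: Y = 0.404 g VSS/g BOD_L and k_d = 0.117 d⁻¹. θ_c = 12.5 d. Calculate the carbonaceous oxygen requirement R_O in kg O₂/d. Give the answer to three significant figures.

R_O ≈ 290 kg O₂/d

Y_obs = Y / (1 + k_d θ_c) = 0.404 / (1 + 0.117 × 12.5) = 0.404 / 2.463 = 0.1641.
ΔS = 887 − 19.1 = 867.9 mg/L, so the substrate removal rate is 436 × 867.9/1000 = 378.4 kg BOD_L/d.
Biomass synthesised: P_X = Y_obs × 378.4 = 62.08 kg VSS/d.
R_O = Q·ΔS − 1.42 P_X = 378.4 − 88.16 = 290.2 kg O₂/d.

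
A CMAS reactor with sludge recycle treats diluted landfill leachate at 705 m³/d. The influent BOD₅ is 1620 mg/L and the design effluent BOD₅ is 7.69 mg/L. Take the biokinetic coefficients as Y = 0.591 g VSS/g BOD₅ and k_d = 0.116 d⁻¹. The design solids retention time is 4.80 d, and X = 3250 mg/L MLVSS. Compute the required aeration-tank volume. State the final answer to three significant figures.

Steady-state biomass mass balance: V·X·(1 + k_d·θ_c) = Y·Q·(S₀ − S)·θ_c, so V = 0.591 × 705 × (1620 − 7.69) × 4.80 / [3250 × (1 + 0.116 × 4.80)] = 3.22×10^6 / 5060 = 637.3 m³.

V ≈ 637 m³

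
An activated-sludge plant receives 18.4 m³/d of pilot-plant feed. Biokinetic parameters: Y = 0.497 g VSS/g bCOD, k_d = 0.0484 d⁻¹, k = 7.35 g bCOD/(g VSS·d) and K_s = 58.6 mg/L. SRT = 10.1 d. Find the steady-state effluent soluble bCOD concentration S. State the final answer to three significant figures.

Effluent substrate depends only on kinetics and SRT: S = K_s(1 + k_d θ_c) / [θ_c(Yk − k_d) − 1] = 58.6 × (1 + 0.0484 × 10.1) / [10.1 × (0.497 × 7.35 − 0.0484) − 1] = 87.25 / 35.41 = 2.464 mg/L.

S ≈ 2.46 mg/L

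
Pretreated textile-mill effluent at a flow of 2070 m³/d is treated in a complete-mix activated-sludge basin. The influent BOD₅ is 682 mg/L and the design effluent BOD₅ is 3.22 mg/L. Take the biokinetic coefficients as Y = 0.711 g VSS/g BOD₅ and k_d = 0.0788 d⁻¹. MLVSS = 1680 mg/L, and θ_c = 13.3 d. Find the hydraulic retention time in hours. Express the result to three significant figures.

Steady-state biomass mass balance: V·X·(1 + k_d·θ_c) = Y·Q·(S₀ − S)·θ_c, so V = 0.711 × 2070 × (682 − 3.22) × 13.3 / [1680 × (1 + 0.0788 × 13.3)] = 1.33×10^7 / 3441 = 3862 m³.
Hydraulic retention time τ = V/Q = 3862 / 2070 = 1.866 d = 44.77 h.

τ ≈ 44.8 h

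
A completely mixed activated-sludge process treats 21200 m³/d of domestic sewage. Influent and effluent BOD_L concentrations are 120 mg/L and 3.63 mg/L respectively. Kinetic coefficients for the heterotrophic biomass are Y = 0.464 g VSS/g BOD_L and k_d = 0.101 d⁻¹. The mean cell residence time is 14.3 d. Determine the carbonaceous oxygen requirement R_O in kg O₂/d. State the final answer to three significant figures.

The observed yield is Y_obs = Y/(1 + k_d·θ_c) = 0.464 / (1 + 0.101 × 14.3) = 0.464 / 2.444 = 0.1898 g VSS per g BOD_L removed.
Q·(S₀ − S) = 21200 × (120 − 3.63) × 10⁻³ = 2467 kg/d removed.
Biomass synthesised: P_X = Y_obs × 2467 = 468.3 kg VSS/d.
R_O = Q·(S₀ − S) − 1.42·P_X = 2467 − 1.42 × 468.3 = 1802 kg O₂/d.

R_O ≈ 1800 kg O₂/d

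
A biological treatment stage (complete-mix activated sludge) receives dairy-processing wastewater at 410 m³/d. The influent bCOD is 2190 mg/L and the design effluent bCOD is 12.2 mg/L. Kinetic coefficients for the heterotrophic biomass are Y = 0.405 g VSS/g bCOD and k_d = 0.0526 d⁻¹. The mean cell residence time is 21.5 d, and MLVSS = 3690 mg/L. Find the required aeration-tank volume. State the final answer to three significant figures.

V ≈ 989 m³

Rearranging the biomass balance for a CMAS with decay, V = Y·Q·ΔS·θ_c / [X·(1+k_d θ_c)] = 0.405 × 410 × (2190 − 12.2) × 21.5 / [3690 × (1 + 0.0526 × 21.5)] = 7.77×10^6 / 7863 = 988.8 m³.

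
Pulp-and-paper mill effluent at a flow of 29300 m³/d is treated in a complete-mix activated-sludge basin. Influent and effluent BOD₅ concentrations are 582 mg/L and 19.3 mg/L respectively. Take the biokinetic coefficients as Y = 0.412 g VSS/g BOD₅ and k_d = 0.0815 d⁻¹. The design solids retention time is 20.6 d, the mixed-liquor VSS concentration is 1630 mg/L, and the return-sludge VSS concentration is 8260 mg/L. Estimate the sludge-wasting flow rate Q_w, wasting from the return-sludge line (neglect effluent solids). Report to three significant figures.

Q_w ≈ 307 m³/d

From the SRT design equation V = Y Q (S₀−S) θ_c / [X (1 + k_d θ_c)] = 0.412 × 29300 × (582 − 19.3) × 20.6 / [1630 × (1 + 0.0815 × 20.6)] = 1.4×10^8 / 4367 = 32045 m³.
Q_w = (V·X)/(θ_c X_r) = 32045 × 1630 / (20.6 × 8260) = 307.0 m³/d.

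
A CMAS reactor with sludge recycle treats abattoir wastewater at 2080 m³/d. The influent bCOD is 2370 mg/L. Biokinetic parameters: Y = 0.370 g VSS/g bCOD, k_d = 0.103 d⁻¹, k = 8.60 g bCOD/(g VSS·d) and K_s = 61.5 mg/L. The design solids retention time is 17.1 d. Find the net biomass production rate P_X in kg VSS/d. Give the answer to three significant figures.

P_X ≈ 660 kg VSS/d

Effluent substrate depends only on kinetics and SRT: S = K_s(1 + k_d θ_c) / [θ_c(Yk − k_d) − 1] = 61.5 × (1 + 0.103 × 17.1) / [17.1 × (0.370 × 8.60 − 0.103) − 1] = 169.8 / 51.65 = 3.288 mg/L.
Y_obs = Y / (1 + k_d θ_c) = 0.370 / (1 + 0.103 × 17.1) = 0.370 / 2.761 = 0.1340.
Mass of bCOD removed per day: Q(S₀ − S) = 2080 × 2367 g/m³ = 4923 kg/d.
Biomass produced: P_X = Y_obs·Q·ΔS = 0.1340 × 4923 ≈ 659.6 kg VSS/d.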